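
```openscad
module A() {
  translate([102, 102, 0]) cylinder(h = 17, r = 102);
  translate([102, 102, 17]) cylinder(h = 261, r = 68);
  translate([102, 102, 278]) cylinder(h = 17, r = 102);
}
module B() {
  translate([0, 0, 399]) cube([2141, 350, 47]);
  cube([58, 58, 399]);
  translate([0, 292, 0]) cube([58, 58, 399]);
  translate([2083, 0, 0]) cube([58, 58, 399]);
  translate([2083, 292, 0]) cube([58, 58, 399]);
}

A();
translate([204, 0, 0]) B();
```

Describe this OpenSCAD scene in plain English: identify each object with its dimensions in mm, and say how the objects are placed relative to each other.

A is a spool: two coaxial disc flanges of radius 102 mm and thickness 17 mm, joined by a core cylinder of radius 68 mm and height 261 mm. The lower flange rests on z = 0 and the three cylinders share a vertical axis.

B is a bench: a 2141×350 mm seat slab, 47 mm thick, top at z = 446 mm, on four 58×58 mm square legs flush with the seat corners and standing on z = 0.

The bench is against the spool's +x side, with their −y faces flush.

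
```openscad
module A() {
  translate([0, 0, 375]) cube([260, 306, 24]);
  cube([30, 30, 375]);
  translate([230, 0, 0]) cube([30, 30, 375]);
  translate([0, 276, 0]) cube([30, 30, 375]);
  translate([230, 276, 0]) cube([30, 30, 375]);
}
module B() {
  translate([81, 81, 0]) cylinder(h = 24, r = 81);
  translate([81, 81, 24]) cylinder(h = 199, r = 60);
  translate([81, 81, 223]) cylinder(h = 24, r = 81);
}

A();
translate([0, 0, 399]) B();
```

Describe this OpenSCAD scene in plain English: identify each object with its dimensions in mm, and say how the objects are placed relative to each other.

A is a four-legged stool. The seat is 260×306 mm, 24 mm thick, top at z = 399 mm. It stands on four square legs, each 30×30 mm in cross-section, from z = 0 to the seat underside, each flush with a corner of the seat.

B is a spool: two coaxial disc flanges of radius 81 mm and thickness 24 mm, joined by a core cylinder of radius 60 mm and height 199 mm. The lower flange rests on z = 0 and the three cylinders share a vertical axis.

The spool is on top of the stool.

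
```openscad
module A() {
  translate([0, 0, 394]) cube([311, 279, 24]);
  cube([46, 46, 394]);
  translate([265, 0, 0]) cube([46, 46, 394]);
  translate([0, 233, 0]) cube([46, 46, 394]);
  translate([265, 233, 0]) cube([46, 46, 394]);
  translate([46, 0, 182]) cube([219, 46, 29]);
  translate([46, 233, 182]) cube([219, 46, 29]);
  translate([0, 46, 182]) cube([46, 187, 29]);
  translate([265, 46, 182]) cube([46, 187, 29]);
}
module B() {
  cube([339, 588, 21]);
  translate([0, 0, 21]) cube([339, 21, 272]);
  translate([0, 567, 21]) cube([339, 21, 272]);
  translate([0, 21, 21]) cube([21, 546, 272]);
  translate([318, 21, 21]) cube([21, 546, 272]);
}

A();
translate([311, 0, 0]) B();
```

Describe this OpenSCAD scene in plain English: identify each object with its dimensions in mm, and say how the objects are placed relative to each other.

A is a four-legged stool. The seat is a 311×279×24 mm slab whose top surface is at z = 418 mm; four square legs, each 46×46 mm in cross-section, run from the floor (z = 0) to the underside of the seat, each flush with a corner of the seat. Four stretchers, 46 mm wide and 29 mm tall, connect adjacent legs with their undersides at z = 182 mm, each running between the inner faces of the legs it joins and aligned with the legs' outer faces on the other axis.

B is an open storage box with external size 339×588×293 mm and wall thickness 21 mm (the base is also 21 mm thick). The base covers the whole footprint; the four walls stand on the base, with the y-facing walls full-width and the x-facing walls fitting between their inner faces.

The open box is against the stool's +x side, with their −y faces flush.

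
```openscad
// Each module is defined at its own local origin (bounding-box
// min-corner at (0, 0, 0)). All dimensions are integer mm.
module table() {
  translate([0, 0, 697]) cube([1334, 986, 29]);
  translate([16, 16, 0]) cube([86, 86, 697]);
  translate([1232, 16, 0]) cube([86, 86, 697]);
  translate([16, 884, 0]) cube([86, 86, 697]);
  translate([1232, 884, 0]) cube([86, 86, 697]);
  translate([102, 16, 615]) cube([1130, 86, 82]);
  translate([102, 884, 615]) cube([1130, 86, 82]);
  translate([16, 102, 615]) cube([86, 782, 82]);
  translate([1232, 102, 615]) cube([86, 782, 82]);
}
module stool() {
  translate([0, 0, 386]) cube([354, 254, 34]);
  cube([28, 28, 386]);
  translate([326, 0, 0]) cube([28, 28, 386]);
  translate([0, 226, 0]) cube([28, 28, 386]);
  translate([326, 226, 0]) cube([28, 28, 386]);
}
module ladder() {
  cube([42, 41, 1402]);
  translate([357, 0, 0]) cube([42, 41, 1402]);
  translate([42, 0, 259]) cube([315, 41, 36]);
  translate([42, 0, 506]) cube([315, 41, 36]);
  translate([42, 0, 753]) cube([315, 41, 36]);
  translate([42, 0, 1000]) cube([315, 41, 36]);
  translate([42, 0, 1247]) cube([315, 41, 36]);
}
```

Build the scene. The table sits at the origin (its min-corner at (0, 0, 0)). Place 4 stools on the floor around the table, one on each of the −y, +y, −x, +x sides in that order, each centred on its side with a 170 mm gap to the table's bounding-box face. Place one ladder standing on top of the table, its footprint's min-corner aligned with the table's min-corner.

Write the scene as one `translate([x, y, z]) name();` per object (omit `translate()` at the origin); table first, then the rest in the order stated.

table();
translate([490, -424, 0]) stool();
translate([490, 1156, 0]) stool();
translate([-524, 366, 0]) stool();
translate([1504, 366, 0]) stool();
translate([0, 0, 726]) ladder();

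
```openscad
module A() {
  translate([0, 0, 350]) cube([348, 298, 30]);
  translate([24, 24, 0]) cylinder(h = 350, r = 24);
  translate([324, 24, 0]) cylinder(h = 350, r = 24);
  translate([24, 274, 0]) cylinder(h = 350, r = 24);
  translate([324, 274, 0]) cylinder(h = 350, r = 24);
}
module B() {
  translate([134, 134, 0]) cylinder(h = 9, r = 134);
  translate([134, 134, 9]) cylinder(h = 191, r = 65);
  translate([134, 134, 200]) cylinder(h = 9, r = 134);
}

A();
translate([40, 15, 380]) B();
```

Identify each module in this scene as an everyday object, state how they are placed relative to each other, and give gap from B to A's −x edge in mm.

The spool's min-x is at 40; the stool's min-x is 0; gap = 40 mm.

A is a stool. B is a spool. The spool is on top of the stool, centred. The gap from the spool to the stool's −x edge is 40 mm.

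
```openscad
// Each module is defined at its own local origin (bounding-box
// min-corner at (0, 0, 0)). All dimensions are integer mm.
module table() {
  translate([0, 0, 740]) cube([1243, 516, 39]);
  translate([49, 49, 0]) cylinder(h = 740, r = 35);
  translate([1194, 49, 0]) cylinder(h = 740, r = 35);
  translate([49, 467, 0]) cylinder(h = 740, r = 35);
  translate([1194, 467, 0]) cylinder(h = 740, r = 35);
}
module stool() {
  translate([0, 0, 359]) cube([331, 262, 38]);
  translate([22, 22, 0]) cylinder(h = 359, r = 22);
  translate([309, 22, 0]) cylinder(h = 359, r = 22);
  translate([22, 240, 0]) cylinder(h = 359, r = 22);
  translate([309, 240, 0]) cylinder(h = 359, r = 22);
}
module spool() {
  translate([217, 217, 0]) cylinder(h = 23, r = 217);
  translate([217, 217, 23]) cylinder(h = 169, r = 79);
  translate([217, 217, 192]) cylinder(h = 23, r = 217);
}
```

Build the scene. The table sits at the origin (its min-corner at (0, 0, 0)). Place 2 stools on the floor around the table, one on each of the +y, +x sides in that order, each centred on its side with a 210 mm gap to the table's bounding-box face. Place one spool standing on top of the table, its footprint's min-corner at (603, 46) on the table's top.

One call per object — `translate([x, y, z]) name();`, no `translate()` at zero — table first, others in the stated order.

table();
translate([456, 726, 0]) stool();
translate([1453, 127, 0]) stool();
translate([603, 46, 779]) spool();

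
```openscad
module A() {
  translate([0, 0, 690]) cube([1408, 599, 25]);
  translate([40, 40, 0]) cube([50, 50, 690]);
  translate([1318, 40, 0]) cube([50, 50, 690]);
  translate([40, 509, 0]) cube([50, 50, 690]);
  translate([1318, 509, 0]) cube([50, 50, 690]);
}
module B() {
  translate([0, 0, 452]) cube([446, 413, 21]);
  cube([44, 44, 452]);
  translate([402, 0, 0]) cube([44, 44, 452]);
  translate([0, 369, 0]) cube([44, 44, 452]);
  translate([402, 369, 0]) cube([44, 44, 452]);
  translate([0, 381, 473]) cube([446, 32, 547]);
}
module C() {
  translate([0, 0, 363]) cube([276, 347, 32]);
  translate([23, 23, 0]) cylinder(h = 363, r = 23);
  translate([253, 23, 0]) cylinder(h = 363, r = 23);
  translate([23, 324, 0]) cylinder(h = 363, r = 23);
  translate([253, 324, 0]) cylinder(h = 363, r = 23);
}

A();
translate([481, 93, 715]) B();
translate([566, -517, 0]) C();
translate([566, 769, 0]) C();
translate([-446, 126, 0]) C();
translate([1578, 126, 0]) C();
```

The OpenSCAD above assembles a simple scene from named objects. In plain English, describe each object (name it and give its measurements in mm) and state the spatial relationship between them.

A is a table with a 1408×599 mm rectangular top, 25 mm thick, top surface at z = 715 mm, supported by four 50×50 mm square legs, each inset 40 mm from the nearest pair of top edges, running from the floor.

B is a chair: 446×413 mm seat, 21 mm thick, top at z = 473 mm, on four 44 mm square corner legs flush with the seat edges. A 32 mm thick backrest slab spans the full seat width, extending 547 mm above the seat top, its back face flush with the seat's +y edge.

C is a four-legged stool. The seat is 276×347 mm, 32 mm thick, top at z = 395 mm. It stands on four round legs, each 46 mm in diameter, from z = 0 to the seat underside, each leg's axis is inset half a diameter from the nearest pair of seat edges (so the leg's bounding box is flush with the corner).

The chair is on top of the table, centred. Four stools sit around the table at the −y, +y, −x, +x sides.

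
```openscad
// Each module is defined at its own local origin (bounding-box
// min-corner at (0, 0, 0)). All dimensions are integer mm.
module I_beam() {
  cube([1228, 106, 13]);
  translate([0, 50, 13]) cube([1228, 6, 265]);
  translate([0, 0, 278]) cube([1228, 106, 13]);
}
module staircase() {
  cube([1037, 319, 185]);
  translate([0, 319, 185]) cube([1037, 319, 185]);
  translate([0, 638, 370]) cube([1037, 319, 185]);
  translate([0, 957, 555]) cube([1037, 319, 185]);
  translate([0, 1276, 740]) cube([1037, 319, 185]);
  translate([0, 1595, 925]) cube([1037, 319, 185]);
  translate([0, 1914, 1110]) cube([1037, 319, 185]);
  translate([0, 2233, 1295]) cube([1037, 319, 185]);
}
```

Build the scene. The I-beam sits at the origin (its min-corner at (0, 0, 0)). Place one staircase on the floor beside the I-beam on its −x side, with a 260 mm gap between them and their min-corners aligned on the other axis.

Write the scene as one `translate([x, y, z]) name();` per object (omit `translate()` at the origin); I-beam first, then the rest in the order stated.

I_beam();
translate([-1297, 0, 0]) staircase();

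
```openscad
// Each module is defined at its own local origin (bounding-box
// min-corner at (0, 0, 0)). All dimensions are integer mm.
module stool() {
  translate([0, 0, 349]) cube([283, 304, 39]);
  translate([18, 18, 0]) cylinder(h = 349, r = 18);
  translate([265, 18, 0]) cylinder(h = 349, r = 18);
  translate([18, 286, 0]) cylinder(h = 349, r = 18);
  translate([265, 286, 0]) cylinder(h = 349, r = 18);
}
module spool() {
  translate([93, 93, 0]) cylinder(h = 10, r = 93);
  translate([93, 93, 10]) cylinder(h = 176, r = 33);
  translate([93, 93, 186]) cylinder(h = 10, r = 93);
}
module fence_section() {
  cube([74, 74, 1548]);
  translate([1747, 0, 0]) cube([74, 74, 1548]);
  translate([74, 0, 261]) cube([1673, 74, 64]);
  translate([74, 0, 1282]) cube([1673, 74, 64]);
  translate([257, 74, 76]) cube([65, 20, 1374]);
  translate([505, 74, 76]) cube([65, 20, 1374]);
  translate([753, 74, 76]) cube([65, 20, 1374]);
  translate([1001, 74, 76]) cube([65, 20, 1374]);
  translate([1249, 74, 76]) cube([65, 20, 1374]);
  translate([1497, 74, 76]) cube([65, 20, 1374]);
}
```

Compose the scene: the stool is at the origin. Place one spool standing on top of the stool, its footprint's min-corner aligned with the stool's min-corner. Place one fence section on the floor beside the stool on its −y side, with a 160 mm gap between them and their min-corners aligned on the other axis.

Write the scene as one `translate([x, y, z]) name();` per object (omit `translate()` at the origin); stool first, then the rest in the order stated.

stool();
translate([0, 0, 388]) spool();
translate([0, -254, 0]) fence_section();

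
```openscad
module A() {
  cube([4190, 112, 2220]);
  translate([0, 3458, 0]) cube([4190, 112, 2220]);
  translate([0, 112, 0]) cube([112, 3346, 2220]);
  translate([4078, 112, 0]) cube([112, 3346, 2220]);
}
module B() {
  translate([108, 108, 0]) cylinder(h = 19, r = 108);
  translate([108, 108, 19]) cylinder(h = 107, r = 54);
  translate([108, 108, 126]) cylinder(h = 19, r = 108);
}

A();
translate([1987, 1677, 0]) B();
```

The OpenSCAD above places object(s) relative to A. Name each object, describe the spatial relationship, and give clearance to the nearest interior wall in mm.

A is a house frame. B is a spool. The spool sits inside the house frame, centred. The clearance to the nearest interior wall is 1565 mm.

Clearances: x = 1875, y = 1565; minimum 1565 mm.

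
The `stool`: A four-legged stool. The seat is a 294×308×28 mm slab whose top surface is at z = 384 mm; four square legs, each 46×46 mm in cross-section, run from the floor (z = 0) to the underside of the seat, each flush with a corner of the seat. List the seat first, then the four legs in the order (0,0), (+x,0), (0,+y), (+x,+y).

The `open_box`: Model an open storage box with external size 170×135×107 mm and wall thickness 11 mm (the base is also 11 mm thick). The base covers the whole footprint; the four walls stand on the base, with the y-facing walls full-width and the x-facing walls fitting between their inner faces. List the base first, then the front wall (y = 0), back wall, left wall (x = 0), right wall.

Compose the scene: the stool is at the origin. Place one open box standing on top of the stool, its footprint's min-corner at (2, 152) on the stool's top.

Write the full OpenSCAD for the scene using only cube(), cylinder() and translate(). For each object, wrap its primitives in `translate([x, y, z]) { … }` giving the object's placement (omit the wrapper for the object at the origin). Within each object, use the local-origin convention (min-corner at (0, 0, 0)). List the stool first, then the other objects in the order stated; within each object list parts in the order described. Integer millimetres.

translate([0, 0, 356]) cube([294, 308, 28]);
cube([46, 46, 356]);
translate([248, 0, 0]) cube([46, 46, 356]);
translate([0, 262, 0]) cube([46, 46, 356]);
translate([248, 262, 0]) cube([46, 46, 356]);
translate([2, 152, 384]) {
  cube([170, 135, 11]);
  translate([0, 0, 11]) cube([170, 11, 96]);
  translate([0, 124, 11]) cube([170, 11, 96]);
  translate([0, 11, 11]) cube([11, 113, 96]);
  translate([159, 11, 11]) cube([11, 113, 96]);
}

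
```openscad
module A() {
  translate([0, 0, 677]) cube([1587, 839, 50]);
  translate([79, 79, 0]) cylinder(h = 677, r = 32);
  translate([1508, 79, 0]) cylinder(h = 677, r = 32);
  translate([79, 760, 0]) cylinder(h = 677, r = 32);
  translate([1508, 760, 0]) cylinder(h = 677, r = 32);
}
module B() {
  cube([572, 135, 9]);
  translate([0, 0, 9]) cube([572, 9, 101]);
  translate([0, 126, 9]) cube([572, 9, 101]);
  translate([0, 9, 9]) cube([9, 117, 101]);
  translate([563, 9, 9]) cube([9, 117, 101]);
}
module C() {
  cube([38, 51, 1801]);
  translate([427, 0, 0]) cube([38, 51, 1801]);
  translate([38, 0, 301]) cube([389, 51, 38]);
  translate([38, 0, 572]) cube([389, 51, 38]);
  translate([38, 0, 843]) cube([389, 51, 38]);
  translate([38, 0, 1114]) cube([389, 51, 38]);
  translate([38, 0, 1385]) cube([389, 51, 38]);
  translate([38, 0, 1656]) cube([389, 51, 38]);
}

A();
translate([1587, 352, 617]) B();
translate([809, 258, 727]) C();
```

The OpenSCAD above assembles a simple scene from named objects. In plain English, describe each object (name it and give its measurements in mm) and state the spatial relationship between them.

A is a table: top 1587 mm (x) × 839 mm (y), 50 mm thick, upper face at z = 727 mm, on four round legs of 64 mm diameter, each leg's bounding box inset 47 mm from the nearest pair of top edges, running from z = 0 to the bottom of the top.

B is an open storage box with external size 572×135×110 mm and wall thickness 9 mm (the base is also 9 mm thick). The base covers the whole footprint; the four walls stand on the base, with the y-facing walls full-width and the x-facing walls fitting between their inner faces.

C is a straight ladder. Two 38×51 mm vertical rails, 1801 mm tall, stand 465 mm apart (outside-to-outside) with their front faces coplanar on the −y side. 6 rungs, each 51 mm deep and 38 mm tall, span between the inner faces of the rails, front faces flush with the rails. The lowest rung's underside is at z = 301 mm and rungs are spaced 271 mm apart (underside to underside).

The open box is beside the table with their tops flush at z = 727. The ladder is on top of the table.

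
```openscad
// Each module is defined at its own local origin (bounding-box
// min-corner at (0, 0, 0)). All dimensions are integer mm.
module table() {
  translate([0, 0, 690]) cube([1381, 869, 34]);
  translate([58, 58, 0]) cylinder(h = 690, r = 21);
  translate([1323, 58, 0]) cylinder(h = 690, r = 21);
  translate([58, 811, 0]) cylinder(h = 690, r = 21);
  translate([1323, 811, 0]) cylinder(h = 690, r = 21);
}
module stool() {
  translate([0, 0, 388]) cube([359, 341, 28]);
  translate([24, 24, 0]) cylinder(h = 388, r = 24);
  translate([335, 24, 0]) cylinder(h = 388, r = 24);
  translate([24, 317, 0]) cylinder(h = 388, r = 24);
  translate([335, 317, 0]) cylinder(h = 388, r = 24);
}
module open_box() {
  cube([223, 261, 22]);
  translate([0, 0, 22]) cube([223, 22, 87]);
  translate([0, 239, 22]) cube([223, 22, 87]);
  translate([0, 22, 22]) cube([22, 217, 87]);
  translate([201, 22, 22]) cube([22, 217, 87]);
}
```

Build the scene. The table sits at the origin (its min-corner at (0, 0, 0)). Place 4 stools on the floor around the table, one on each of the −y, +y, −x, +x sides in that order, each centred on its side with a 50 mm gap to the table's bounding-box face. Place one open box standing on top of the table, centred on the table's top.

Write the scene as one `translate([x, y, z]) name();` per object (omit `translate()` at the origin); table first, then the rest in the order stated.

table();
translate([511, -391, 0]) stool();
translate([511, 919, 0]) stool();
translate([-409, 264, 0]) stool();
translate([1431, 264, 0]) stool();
translate([579, 304, 724]) open_box();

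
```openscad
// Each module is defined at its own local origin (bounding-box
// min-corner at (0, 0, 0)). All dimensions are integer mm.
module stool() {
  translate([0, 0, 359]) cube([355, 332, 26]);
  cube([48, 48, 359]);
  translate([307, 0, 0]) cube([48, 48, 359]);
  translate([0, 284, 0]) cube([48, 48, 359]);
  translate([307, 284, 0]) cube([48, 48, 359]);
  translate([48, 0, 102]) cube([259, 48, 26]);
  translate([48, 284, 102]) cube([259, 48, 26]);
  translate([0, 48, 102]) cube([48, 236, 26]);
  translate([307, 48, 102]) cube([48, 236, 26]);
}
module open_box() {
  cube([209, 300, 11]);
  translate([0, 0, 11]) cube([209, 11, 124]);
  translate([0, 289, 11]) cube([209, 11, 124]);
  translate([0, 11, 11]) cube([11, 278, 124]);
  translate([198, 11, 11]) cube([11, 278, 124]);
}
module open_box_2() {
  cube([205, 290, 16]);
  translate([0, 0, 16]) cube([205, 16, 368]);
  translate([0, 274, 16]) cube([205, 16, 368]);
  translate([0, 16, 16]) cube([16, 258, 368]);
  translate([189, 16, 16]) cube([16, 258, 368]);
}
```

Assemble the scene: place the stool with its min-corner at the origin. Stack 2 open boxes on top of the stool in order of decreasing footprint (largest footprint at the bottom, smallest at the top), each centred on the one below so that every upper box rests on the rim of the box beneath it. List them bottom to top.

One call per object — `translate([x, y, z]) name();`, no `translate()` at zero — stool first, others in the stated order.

stool();
translate([73, 16, 385]) open_box();
translate([75, 21, 520]) open_box_2();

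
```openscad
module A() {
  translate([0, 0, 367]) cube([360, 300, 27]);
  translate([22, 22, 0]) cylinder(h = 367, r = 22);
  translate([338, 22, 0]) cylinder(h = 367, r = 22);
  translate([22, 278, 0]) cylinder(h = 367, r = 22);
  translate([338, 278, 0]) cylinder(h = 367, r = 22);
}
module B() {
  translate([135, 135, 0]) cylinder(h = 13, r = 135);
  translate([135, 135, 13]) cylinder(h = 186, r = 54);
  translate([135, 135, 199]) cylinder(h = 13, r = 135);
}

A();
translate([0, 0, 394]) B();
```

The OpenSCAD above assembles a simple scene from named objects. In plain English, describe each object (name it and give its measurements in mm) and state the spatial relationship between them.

A is a four-legged stool. The seat is 360×300 mm, 27 mm thick, top at z = 394 mm. It stands on four round legs, each 44 mm in diameter, from z = 0 to the seat underside, each leg's axis is inset half a diameter from the nearest pair of seat edges (so the leg's bounding box is flush with the corner).

B is a spool: two coaxial disc flanges of radius 135 mm and thickness 13 mm, joined by a core cylinder of radius 54 mm and height 186 mm. The lower flange rests on z = 0 and the three cylinders share a vertical axis.

The spool is on top of the stool.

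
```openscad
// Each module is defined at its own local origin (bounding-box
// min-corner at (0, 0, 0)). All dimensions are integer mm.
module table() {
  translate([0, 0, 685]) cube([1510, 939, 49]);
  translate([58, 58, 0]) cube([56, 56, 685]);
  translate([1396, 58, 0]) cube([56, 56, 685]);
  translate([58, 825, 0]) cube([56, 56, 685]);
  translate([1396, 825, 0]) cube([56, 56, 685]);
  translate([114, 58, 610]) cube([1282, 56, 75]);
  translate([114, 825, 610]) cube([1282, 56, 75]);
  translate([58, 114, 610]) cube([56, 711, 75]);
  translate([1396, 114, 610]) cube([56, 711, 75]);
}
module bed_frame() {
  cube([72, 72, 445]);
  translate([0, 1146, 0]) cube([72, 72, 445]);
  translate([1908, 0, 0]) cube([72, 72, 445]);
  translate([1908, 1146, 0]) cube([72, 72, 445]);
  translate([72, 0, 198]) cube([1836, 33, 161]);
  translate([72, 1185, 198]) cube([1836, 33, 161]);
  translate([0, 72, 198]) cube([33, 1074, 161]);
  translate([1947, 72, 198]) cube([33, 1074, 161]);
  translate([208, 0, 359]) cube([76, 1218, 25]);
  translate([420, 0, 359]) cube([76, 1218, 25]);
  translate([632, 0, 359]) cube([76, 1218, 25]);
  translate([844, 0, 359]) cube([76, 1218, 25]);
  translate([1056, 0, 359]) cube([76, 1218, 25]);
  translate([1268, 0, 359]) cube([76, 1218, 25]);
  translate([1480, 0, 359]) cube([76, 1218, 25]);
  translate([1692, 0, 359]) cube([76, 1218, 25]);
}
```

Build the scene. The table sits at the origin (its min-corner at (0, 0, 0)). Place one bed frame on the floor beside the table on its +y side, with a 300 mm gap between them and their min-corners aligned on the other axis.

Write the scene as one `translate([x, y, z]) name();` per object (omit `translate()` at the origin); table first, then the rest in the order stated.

table();
translate([0, 1239, 0]) bed_frame();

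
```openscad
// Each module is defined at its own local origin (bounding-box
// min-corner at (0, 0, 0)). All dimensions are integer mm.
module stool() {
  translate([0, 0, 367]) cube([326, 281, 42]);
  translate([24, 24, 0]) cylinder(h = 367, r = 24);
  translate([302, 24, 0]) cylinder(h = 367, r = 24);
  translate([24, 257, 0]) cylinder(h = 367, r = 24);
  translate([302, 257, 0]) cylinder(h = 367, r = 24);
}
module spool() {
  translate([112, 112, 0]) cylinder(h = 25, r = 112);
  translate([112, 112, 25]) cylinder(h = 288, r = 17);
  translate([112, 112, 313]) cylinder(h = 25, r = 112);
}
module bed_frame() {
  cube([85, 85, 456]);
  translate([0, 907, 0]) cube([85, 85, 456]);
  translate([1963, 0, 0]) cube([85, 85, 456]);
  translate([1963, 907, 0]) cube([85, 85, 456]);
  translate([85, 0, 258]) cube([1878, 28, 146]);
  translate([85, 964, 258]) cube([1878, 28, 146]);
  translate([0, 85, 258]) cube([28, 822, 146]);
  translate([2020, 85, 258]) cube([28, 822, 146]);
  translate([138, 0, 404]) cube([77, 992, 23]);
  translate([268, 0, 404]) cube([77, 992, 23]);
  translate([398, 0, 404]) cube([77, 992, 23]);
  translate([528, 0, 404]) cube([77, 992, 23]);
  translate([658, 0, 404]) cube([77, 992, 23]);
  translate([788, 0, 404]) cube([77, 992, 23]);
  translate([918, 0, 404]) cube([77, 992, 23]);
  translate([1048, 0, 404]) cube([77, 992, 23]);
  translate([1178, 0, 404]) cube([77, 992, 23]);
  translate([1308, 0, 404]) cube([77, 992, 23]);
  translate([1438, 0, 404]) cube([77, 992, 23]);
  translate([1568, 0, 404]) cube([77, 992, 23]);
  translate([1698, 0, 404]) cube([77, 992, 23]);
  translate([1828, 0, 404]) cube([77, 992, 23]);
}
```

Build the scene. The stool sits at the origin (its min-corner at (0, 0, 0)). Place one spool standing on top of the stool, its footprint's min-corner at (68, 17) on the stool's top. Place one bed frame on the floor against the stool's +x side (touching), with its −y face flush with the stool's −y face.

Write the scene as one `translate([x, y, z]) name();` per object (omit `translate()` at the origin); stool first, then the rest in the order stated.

stool();
translate([68, 17, 409]) spool();
translate([326, 0, 0]) bed_frame();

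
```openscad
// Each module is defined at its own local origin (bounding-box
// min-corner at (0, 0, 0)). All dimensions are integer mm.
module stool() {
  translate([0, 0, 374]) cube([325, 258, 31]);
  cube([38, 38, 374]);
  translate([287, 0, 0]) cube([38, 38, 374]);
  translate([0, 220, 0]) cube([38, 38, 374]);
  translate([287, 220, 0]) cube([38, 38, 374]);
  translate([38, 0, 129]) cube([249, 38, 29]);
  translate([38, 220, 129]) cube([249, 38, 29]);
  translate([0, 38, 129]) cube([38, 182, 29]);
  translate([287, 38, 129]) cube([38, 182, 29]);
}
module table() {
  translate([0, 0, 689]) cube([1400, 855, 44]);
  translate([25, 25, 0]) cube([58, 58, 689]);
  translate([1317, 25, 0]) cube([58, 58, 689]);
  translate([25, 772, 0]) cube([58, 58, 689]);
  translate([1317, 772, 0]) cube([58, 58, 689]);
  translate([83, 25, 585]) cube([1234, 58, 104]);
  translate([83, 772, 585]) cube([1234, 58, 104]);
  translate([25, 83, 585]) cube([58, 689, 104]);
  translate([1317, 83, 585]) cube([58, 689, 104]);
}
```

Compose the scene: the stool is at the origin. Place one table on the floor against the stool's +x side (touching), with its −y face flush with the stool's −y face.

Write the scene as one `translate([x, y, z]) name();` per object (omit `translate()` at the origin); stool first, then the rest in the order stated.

stool();
translate([325, 0, 0]) table();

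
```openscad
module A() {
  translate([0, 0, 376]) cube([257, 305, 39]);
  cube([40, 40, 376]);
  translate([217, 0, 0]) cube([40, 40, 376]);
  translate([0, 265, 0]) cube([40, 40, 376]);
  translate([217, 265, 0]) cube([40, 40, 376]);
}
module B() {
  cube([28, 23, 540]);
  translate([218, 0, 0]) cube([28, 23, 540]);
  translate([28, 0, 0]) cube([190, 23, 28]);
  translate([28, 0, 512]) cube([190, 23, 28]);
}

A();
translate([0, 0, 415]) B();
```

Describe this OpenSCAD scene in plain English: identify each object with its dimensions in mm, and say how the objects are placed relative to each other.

A is a four-legged stool. The seat is 257×305 mm, 39 mm thick, top at z = 415 mm. It stands on four square legs, each 40×40 mm in cross-section, from z = 0 to the seat underside, each flush with a corner of the seat.

B is a picture frame with a 190×484 mm rectangular opening (x by z) and a uniform 28 mm border on every side. Frame depth is 23 mm along y. It is built from two vertical stiles running the full outside height and two horizontal rails spanning the gap between the stiles.

The picture frame is on top of the stool.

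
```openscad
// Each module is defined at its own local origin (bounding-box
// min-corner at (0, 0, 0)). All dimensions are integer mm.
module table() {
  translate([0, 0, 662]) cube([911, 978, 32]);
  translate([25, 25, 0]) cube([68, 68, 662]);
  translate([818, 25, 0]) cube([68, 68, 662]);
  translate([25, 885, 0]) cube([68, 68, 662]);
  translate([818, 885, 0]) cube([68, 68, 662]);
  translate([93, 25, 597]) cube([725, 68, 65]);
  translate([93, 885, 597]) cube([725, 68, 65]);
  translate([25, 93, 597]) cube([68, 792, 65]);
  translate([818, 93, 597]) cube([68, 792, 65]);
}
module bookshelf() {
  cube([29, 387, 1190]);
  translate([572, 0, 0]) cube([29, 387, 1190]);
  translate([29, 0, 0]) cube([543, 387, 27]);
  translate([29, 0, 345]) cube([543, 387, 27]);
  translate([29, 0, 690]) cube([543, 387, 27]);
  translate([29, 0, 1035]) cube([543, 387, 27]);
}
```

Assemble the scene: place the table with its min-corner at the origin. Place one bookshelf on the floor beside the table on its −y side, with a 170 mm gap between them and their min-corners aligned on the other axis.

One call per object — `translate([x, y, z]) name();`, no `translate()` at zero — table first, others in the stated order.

table();
translate([0, -557, 0]) bookshelf();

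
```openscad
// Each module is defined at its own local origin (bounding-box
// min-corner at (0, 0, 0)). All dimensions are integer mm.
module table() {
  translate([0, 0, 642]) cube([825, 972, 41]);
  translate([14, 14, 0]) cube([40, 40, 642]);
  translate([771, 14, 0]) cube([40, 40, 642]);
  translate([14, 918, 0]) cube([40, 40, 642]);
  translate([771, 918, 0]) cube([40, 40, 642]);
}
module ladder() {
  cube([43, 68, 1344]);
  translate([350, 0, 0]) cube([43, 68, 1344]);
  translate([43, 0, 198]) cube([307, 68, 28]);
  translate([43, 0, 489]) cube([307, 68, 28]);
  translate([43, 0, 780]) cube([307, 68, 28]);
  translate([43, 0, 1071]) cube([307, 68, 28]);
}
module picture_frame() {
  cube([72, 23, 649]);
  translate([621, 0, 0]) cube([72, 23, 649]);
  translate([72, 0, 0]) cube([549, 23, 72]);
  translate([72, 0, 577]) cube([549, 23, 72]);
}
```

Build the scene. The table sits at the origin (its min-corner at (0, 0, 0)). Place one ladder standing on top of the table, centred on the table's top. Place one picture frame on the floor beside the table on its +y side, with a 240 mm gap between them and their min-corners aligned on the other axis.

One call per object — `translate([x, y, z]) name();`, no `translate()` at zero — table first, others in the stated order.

table();
translate([216, 452, 683]) ladder();
translate([0, 1212, 0]) picture_frame();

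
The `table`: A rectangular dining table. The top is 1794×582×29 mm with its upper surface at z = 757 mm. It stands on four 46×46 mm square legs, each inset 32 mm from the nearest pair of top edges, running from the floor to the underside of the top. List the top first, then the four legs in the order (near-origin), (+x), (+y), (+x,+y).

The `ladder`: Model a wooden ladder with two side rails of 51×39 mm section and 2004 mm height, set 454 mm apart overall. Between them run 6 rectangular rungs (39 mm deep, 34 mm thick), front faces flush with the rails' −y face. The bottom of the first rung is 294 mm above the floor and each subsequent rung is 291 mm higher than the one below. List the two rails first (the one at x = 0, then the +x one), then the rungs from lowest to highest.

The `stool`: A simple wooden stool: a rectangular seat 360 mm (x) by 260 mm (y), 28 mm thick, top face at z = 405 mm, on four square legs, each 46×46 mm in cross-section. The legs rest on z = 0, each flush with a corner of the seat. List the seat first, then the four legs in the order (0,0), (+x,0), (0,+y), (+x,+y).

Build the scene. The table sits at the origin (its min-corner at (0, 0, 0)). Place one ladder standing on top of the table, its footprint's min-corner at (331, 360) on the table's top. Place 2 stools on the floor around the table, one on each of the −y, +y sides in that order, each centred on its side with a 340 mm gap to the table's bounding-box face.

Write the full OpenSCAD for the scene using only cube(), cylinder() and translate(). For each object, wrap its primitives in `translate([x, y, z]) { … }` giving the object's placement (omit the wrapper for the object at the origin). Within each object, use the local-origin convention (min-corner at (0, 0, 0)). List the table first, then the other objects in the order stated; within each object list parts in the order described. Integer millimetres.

translate([0, 0, 728]) cube([1794, 582, 29]);
translate([32, 32, 0]) cube([46, 46, 728]);
translate([1716, 32, 0]) cube([46, 46, 728]);
translate([32, 504, 0]) cube([46, 46, 728]);
translate([1716, 504, 0]) cube([46, 46, 728]);
translate([331, 360, 757]) {
  cube([51, 39, 2004]);
  translate([403, 0, 0]) cube([51, 39, 2004]);
  translate([51, 0, 294]) cube([352, 39, 34]);
  translate([51, 0, 585]) cube([352, 39, 34]);
  translate([51, 0, 876]) cube([352, 39, 34]);
  translate([51, 0, 1167]) cube([352, 39, 34]);
  translate([51, 0, 1458]) cube([352, 39, 34]);
  translate([51, 0, 1749]) cube([352, 39, 34]);
}
translate([717, -600, 0]) {
  translate([0, 0, 377]) cube([360, 260, 28]);
  cube([46, 46, 377]);
  translate([314, 0, 0]) cube([46, 46, 377]);
  translate([0, 214, 0]) cube([46, 46, 377]);
  translate([314, 214, 0]) cube([46, 46, 377]);
}
translate([717, 922, 0]) {
  translate([0, 0, 377]) cube([360, 260, 28]);
  cube([46, 46, 377]);
  translate([314, 0, 0]) cube([46, 46, 377]);
  translate([0, 214, 0]) cube([46, 46, 377]);
  translate([314, 214, 0]) cube([46, 46, 377]);
}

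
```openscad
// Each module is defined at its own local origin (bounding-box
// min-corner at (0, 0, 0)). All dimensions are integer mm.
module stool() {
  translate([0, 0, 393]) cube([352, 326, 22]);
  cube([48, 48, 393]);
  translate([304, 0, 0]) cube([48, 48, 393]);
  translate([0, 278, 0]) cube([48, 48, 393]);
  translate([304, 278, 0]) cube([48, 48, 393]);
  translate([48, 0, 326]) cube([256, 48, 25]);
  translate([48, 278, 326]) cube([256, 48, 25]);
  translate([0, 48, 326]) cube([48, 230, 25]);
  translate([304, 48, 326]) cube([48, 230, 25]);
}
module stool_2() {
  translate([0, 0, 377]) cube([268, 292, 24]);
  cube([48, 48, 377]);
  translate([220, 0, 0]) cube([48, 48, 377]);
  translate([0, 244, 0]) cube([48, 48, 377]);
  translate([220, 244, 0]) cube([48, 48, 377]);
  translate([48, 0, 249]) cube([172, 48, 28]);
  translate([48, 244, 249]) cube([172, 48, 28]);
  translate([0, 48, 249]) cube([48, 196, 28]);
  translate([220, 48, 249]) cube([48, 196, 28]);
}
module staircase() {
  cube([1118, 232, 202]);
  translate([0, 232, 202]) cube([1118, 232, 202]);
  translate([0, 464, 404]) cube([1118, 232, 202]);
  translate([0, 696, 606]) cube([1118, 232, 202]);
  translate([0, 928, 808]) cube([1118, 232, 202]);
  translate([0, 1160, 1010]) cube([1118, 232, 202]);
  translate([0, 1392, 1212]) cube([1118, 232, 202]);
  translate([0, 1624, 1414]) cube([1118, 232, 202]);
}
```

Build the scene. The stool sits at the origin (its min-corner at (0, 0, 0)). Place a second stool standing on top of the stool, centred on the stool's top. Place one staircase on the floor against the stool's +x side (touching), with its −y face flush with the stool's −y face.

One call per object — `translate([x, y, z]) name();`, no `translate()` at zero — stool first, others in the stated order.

stool();
translate([42, 17, 415]) stool_2();
translate([352, 0, 0]) staircase();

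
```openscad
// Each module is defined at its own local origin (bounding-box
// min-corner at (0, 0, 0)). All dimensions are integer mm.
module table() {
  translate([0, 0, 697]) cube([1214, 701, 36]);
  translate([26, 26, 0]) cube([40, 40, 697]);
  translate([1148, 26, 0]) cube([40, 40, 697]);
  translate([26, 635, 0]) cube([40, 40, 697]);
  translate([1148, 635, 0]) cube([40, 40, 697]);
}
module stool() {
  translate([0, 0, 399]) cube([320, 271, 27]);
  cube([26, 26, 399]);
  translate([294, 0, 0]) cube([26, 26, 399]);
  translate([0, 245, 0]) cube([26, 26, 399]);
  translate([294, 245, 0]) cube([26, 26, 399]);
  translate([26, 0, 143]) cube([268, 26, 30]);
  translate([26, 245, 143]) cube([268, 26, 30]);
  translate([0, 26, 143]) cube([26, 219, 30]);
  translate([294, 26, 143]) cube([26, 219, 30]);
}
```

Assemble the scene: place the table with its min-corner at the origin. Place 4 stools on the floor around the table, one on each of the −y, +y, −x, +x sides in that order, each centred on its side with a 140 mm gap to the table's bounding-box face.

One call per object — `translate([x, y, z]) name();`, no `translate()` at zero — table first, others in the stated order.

table();
translate([447, -411, 0]) stool();
translate([447, 841, 0]) stool();
translate([-460, 215, 0]) stool();
translate([1354, 215, 0]) stool();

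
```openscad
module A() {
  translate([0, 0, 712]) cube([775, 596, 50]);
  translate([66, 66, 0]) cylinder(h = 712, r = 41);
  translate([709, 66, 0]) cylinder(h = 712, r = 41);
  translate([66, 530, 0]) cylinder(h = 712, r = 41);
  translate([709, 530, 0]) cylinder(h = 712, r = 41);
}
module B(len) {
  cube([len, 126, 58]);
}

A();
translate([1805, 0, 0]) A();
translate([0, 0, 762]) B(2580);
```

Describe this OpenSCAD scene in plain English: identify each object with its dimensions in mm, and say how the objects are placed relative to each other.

A is a table: top 775 mm (x) × 596 mm (y), 50 mm thick, upper face at z = 762 mm, on four round legs of 82 mm diameter, each leg's bounding box inset 25 mm from the nearest pair of top edges, running from z = 0 to the bottom of the top.

B is a rectangular beam 2580 mm long (x), 126 mm deep (y), 58 mm thick (z).

The beam spans the tops of two tables placed 1030 mm apart, resting at z = 762 mm.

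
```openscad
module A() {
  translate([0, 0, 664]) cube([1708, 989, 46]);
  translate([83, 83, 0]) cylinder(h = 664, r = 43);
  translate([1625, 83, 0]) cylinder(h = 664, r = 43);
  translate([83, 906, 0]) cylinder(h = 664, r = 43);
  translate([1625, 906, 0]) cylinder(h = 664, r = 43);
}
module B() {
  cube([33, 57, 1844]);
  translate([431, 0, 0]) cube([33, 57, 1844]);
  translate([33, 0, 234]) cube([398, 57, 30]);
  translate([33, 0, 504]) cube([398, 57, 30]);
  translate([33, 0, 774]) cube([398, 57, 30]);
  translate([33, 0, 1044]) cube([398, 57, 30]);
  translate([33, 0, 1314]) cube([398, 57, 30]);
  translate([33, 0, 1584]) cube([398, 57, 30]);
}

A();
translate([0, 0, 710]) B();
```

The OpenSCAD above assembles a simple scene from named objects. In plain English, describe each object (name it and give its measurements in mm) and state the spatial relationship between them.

A is a table: top 1708 mm (x) × 989 mm (y), 46 mm thick, upper face at z = 710 mm, on four round legs of 86 mm diameter, each leg's bounding box inset 40 mm from the nearest pair of top edges, running from z = 0 to the bottom of the top.

B is a wooden ladder with two side rails of 33×57 mm section and 1844 mm height, set 464 mm apart overall. Between them run 6 rectangular rungs (57 mm deep, 30 mm thick), front faces flush with the rails' −y face. The bottom of the first rung is 234 mm above the floor and each subsequent rung is 270 mm higher than the one below.

The ladder is on top of the table.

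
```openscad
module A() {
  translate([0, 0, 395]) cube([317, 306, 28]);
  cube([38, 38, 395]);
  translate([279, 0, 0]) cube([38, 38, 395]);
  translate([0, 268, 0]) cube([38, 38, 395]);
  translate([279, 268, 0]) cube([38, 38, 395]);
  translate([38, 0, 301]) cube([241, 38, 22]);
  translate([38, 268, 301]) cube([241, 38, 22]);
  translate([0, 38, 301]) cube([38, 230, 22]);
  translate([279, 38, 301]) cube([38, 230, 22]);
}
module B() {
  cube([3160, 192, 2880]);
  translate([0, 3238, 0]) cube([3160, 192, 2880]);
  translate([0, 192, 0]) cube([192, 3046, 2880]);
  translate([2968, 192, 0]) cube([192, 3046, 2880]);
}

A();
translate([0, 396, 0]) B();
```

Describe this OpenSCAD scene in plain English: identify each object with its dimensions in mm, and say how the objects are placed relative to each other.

A is a four-legged stool. The seat is a 317×306×28 mm slab whose top surface is at z = 423 mm; four square legs, each 38×38 mm in cross-section, run from the floor (z = 0) to the underside of the seat, each flush with a corner of the seat. Four stretchers, 38 mm wide and 22 mm tall, connect adjacent legs with their undersides at z = 301 mm, each running between the inner faces of the legs it joins and aligned with the legs' outer faces on the other axis.

B is the wall frame of a small rectangular building: four walls, each 2880 mm tall and 192 mm thick, enclosing a footprint 3160 mm (x) by 3430 mm (y) outside-to-outside, with no floor or roof. The front and back walls (the −y and +y sides) span the full width; the two side walls fit between them.

The house frame is on the floor beside the stool on its +y side.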